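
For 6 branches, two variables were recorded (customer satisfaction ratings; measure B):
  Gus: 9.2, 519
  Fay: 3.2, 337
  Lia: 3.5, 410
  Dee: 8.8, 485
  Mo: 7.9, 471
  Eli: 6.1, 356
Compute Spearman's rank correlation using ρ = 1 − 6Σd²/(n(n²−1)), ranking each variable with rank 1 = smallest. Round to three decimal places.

0.943

Ranks of variable 1: 6, 1, 2, 5, 4, 3
Ranks of variable 2: 6, 1, 3, 5, 4, 2
d = r₁ − r₂: 0, 0, -1, 0, 0, 1
d²: 0, 0, 1, 0, 0, 1; Σd² = 2
ρ = 1 − 6·2/(6·35) = 1 − 12/210 = 0.943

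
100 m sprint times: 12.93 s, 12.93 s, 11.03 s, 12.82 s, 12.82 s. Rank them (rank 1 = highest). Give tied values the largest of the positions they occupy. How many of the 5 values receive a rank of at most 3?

Sorted (descending): 12.93, 12.93, 12.82, 12.82, 11.03
The 2 values of 12.93 occupy positions 1–2 → each gets rank 2.
The 2 values of 12.82 occupy positions 3–4 → each gets rank 4.
Ranks ≤ 3: {2, 2} → 2 values.

2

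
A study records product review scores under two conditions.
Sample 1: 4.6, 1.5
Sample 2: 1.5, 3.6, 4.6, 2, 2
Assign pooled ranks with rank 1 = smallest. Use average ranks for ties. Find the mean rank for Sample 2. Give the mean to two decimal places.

Sorted (ascending): 1.5, 1.5, 2, 2, 3.6, 4.6, 4.6
The 2 values of 1.5 occupy positions 1–2 → average rank (1+2)/2 = 1.5.
The 2 values of 2 occupy positions 3–4 → average rank (3+4)/2 = 3.5.
The 2 values of 4.6 occupy positions 6–7 → average rank (6+7)/2 = 6.5.
Sample 2 values → pooled ranks: 1.5→1.5, 3.6→5, 4.6→6.5, 2→3.5, 2→3.5
Mean rank = (1.5 + 5 + 6.5 + 3.5 + 3.5) / 5 = 4.00

4.00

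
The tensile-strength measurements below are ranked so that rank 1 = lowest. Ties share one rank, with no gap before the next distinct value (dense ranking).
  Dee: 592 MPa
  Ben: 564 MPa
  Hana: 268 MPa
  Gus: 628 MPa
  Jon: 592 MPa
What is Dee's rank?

3

Sorted (ascending): 268, 564, 592, 592, 628
The 2 values of 592 share dense rank 3.
Remaining distinct values take the next consecutive integers.
Dee has value 592 MPa → rank 3.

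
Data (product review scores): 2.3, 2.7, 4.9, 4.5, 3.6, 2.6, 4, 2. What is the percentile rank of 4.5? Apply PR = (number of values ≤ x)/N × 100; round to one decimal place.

N = 8.
Strictly below 4.5: 6. Equal to 4.5: 1.
PR = 7/8 × 100 = 87.5

87.5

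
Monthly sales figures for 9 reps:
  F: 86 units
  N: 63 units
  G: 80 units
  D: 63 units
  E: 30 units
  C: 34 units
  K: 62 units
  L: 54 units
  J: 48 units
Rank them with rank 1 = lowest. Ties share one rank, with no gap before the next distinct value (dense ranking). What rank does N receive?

6

Sorted (ascending): 30, 34, 48, 54, 62, 63, 63, 80, 86
The 2 values of 63 share dense rank 6.
Remaining distinct values take the next consecutive integers.
N has value 63 units → rank 6.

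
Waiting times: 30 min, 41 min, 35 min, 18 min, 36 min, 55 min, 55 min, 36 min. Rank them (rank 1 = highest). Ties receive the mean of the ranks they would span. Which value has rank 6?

35

Sorted (descending): 55, 55, 41, 36, 36, 35, 30, 18
The 2 values of 55 occupy positions 1–2 → average rank (1+2)/2 = 1.5.
The 2 values of 36 occupy positions 4–5 → average rank (4+5)/2 = 4.5.
Rank 6 → value 35.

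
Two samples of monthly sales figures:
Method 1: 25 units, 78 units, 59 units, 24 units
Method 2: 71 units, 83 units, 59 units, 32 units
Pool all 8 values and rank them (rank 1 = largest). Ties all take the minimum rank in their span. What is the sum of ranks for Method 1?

21

Sorted (descending): 83, 78, 71, 59, 59, 32, 25, 24
The 2 values of 59 occupy positions 4–5 → each gets rank 4.
Method 1 values → pooled ranks: 25→7, 78→2, 59→4, 24→8
Rank sum = 7 + 2 + 4 + 8 = 21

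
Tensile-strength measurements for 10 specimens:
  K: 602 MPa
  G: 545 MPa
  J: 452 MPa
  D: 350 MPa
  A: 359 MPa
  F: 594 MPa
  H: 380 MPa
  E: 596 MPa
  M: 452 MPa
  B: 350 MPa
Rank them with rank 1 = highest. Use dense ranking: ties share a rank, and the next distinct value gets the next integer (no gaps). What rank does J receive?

5

Sorted (descending): 602, 596, 594, 545, 452, 452, 380, 359, 350, 350
The 2 values of 452 share dense rank 5.
The 2 values of 350 share dense rank 8.
Remaining distinct values take the next consecutive integers.
J has value 452 MPa → rank 5.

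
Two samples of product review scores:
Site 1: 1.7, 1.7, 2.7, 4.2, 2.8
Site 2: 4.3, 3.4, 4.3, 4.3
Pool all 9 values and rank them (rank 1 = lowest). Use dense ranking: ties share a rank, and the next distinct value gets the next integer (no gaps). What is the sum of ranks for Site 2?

22

Sorted (ascending): 1.7, 1.7, 2.7, 2.8, 3.4, 4.2, 4.3, 4.3, 4.3
The 2 values of 1.7 share dense rank 1.
The 3 values of 4.3 share dense rank 6.
Remaining distinct values take the next consecutive integers.
Site 2 values → pooled ranks: 4.3→6, 3.4→4, 4.3→6, 4.3→6
Rank sum = 6 + 4 + 6 + 6 = 22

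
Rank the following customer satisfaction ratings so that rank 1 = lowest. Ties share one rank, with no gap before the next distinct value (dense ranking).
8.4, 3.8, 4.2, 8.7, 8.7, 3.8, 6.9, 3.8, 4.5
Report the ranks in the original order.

5, 1, 2, 6, 6, 1, 4, 1, 3

Sorted (ascending): 3.8, 3.8, 3.8, 4.2, 4.5, 6.9, 8.4, 8.7, 8.7
The 3 values of 3.8 share dense rank 1.
The 2 values of 8.7 share dense rank 6.
Remaining distinct values take the next consecutive integers.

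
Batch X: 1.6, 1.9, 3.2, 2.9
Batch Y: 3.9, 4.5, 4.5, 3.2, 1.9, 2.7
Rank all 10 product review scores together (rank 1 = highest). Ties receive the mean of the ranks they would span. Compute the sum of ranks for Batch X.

29

Sorted (descending): 4.5, 4.5, 3.9, 3.2, 3.2, 2.9, 2.7, 1.9, 1.9, 1.6
The 2 values of 4.5 occupy positions 1–2 → average rank (1+2)/2 = 1.5.
The 2 values of 3.2 occupy positions 4–5 → average rank (4+5)/2 = 4.5.
The 2 values of 1.9 occupy positions 8–9 → average rank (8+9)/2 = 8.5.
Batch X values → pooled ranks: 1.6→10, 1.9→8.5, 3.2→4.5, 2.9→6
Rank sum = 10 + 8.5 + 4.5 + 6 = 29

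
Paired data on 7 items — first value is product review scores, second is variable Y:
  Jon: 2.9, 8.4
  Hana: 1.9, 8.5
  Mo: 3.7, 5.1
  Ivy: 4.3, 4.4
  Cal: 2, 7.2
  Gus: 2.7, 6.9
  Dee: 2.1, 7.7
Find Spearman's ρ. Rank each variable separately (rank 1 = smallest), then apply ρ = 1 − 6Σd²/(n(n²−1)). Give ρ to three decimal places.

Ranks of variable 1: 5, 1, 6, 7, 2, 4, 3
Ranks of variable 2: 6, 7, 2, 1, 4, 3, 5
d = r₁ − r₂: -1, -6, 4, 6, -2, 1, -2
d²: 1, 36, 16, 36, 4, 1, 4; Σd² = 98
ρ = 1 − 6·98/(7·48) = 1 − 588/336 = -0.750

-0.750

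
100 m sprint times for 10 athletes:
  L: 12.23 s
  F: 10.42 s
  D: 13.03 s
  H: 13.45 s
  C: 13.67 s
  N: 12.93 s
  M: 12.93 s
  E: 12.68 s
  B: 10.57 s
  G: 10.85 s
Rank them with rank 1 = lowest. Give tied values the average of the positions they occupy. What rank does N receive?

Sorted (ascending): 10.42, 10.57, 10.85, 12.23, 12.68, 12.93, 12.93, 13.03, 13.45, 13.67
The 2 values of 12.93 occupy positions 6–7 → average rank (6+7)/2 = 6.5.
N has value 12.93 s → rank 6.5.

6.5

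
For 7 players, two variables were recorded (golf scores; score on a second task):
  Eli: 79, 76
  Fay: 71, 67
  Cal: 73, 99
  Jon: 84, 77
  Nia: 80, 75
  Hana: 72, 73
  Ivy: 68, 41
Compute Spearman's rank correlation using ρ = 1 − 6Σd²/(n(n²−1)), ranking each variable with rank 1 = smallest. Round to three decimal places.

0.750

Ranks of variable 1: 5, 2, 4, 7, 6, 3, 1
Ranks of variable 2: 5, 2, 7, 6, 4, 3, 1
d = r₁ − r₂: 0, 0, -3, 1, 2, 0, 0
d²: 0, 0, 9, 1, 4, 0, 0; Σd² = 14
ρ = 1 − 6·14/(7·48) = 1 − 84/336 = 0.750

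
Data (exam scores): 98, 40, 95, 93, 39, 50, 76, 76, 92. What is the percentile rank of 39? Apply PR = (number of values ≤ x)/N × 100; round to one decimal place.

11.1

N = 9.
Strictly below 39: 0. Equal to 39: 1.
PR = 1/9 × 100 = 11.1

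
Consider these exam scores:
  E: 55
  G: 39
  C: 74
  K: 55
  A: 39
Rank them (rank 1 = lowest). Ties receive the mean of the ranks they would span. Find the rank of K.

3.5

Sorted (ascending): 39, 39, 55, 55, 74
The 2 values of 39 occupy positions 1–2 → average rank (1+2)/2 = 1.5.
The 2 values of 55 occupy positions 3–4 → average rank (3+4)/2 = 3.5.
K has value 55 → rank 3.5.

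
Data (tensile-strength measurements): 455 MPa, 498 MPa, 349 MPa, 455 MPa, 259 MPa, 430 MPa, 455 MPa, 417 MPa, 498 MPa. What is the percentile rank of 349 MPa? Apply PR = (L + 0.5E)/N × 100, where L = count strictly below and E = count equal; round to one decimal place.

16.7

N = 9.
Strictly below 349: 1. Equal to 349: 1.
PR = (1 + 0.5·1)/9 × 100 = 16.7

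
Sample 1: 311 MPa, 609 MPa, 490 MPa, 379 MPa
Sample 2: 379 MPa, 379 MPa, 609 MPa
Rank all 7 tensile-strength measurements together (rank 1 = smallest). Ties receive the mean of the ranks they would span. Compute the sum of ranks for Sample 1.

Sorted (ascending): 311, 379, 379, 379, 490, 609, 609
The 3 values of 379 occupy positions 2–4 → average rank 3.
The 2 values of 609 occupy positions 6–7 → average rank (6+7)/2 = 6.5.
Sample 1 values → pooled ranks: 311→1, 609→6.5, 490→5, 379→3
Rank sum = 1 + 6.5 + 5 + 3 = 15.5

15.5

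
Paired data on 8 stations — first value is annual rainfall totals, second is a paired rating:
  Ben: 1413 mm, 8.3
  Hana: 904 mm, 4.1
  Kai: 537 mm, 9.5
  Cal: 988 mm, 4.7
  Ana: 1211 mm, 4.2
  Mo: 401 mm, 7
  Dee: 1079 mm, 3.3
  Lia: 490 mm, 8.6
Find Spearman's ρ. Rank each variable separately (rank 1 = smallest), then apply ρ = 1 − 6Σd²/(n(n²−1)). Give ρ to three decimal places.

Ranks of variable 1: 8, 4, 3, 5, 7, 1, 6, 2
Ranks of variable 2: 6, 2, 8, 4, 3, 5, 1, 7
d = r₁ − r₂: 2, 2, -5, 1, 4, -4, 5, -5
d²: 4, 4, 25, 1, 16, 16, 25, 25; Σd² = 116
ρ = 1 − 6·116/(8·63) = 1 − 696/504 = -0.381

-0.381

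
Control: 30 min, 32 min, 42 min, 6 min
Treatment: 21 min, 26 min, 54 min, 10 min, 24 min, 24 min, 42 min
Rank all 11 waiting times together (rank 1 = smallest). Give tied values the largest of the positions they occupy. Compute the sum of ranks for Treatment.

Sorted (ascending): 6, 10, 21, 24, 24, 26, 30, 32, 42, 42, 54
The 2 values of 24 occupy positions 4–5 → each gets rank 5.
The 2 values of 42 occupy positions 9–10 → each gets rank 10.
Treatment values → pooled ranks: 21→3, 26→6, 54→11, 10→2, 24→5, 24→5, 42→10
Rank sum = 3 + 6 + 11 + 2 + 5 + 5 + 10 = 42

42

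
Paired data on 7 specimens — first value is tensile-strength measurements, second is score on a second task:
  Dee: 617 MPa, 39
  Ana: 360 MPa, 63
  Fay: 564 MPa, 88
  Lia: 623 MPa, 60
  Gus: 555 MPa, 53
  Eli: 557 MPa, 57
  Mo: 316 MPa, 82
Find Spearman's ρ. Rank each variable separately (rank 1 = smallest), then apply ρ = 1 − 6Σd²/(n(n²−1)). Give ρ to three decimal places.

Ranks of variable 1: 6, 2, 5, 7, 3, 4, 1
Ranks of variable 2: 1, 5, 7, 4, 2, 3, 6
d = r₁ − r₂: 5, -3, -2, 3, 1, 1, -5
d²: 25, 9, 4, 9, 1, 1, 25; Σd² = 74
ρ = 1 − 6·74/(7·48) = 1 − 444/336 = -0.321

-0.321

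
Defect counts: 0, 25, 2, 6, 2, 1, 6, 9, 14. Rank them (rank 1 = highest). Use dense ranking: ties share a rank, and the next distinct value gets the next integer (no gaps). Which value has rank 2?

Sorted (descending): 25, 14, 9, 6, 6, 2, 2, 1, 0
The 2 values of 6 share dense rank 4.
The 2 values of 2 share dense rank 5.
Remaining distinct values take the next consecutive integers.
Rank 2 → value 14.

14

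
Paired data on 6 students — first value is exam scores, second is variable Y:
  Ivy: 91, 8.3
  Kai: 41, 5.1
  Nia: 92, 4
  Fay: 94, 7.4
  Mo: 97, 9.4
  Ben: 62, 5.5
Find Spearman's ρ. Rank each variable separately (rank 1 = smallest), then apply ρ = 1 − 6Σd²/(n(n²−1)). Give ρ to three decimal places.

0.543

Ranks of variable 1: 3, 1, 4, 5, 6, 2
Ranks of variable 2: 5, 2, 1, 4, 6, 3
d = r₁ − r₂: -2, -1, 3, 1, 0, -1
d²: 4, 1, 9, 1, 0, 1; Σd² = 16
ρ = 1 − 6·16/(6·35) = 1 − 96/210 = 0.543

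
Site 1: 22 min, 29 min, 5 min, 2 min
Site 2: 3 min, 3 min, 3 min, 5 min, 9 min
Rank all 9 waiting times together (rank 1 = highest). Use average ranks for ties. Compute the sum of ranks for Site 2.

28.5

Sorted (descending): 29, 22, 9, 5, 5, 3, 3, 3, 2
The 2 values of 5 occupy positions 4–5 → average rank (4+5)/2 = 4.5.
The 3 values of 3 occupy positions 6–8 → average rank 7.
Site 2 values → pooled ranks: 3→7, 3→7, 3→7, 5→4.5, 9→3
Rank sum = 7 + 7 + 7 + 4.5 + 3 = 28.5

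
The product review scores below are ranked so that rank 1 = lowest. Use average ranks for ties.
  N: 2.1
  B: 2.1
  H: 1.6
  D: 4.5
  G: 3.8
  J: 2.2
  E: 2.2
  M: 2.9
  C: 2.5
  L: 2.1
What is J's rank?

Sorted (ascending): 1.6, 2.1, 2.1, 2.1, 2.2, 2.2, 2.5, 2.9, 3.8, 4.5
The 3 values of 2.1 occupy positions 2–4 → average rank 3.
The 2 values of 2.2 occupy positions 5–6 → average rank (5+6)/2 = 5.5.
J has value 2.2 → rank 5.5.

5.5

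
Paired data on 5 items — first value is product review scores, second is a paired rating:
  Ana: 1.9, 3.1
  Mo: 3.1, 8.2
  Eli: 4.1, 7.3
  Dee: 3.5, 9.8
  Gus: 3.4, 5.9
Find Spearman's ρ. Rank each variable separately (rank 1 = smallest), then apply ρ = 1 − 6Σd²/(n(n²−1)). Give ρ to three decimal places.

Ranks of variable 1: 1, 2, 5, 4, 3
Ranks of variable 2: 1, 4, 3, 5, 2
d = r₁ − r₂: 0, -2, 2, -1, 1
d²: 0, 4, 4, 1, 1; Σd² = 10
ρ = 1 − 6·10/(5·24) = 1 − 60/120 = 0.500

0.500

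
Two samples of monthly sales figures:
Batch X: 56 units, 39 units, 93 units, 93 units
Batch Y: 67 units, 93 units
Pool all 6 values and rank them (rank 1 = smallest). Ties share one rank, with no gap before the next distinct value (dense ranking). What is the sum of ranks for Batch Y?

7

Sorted (ascending): 39, 56, 67, 93, 93, 93
The 3 values of 93 share dense rank 4.
Remaining distinct values take the next consecutive integers.
Batch Y values → pooled ranks: 67→3, 93→4
Rank sum = 3 + 4 = 7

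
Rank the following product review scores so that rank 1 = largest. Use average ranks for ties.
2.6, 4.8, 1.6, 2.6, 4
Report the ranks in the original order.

Sorted (descending): 4.8, 4, 2.6, 2.6, 1.6
The 2 values of 2.6 occupy positions 3–4 → average rank (3+4)/2 = 3.5.

3.5, 1, 5, 3.5, 2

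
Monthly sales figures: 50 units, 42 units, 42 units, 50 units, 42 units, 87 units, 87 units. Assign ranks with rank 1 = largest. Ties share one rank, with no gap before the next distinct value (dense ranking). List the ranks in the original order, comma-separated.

Sorted (descending): 87, 87, 50, 50, 42, 42, 42
The 2 values of 87 share dense rank 1.
The 2 values of 50 share dense rank 2.
The 3 values of 42 share dense rank 3.

2, 3, 3, 2, 3, 1, 1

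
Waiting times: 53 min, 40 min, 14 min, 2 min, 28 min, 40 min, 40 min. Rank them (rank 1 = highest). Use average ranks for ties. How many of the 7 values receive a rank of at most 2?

1

Sorted (descending): 53, 40, 40, 40, 28, 14, 2
The 3 values of 40 occupy positions 2–4 → average rank 3.
Ranks ≤ 2: {1} → 1 value.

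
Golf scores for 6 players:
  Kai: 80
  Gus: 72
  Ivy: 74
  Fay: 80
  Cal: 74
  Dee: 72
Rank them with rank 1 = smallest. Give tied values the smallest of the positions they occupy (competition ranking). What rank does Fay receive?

Sorted (ascending): 72, 72, 74, 74, 80, 80
The 2 values of 72 occupy positions 1–2 → each gets rank 1.
The 2 values of 74 occupy positions 3–4 → each gets rank 3.
The 2 values of 80 occupy positions 5–6 → each gets rank 5.
Fay has value 80 → rank 5.

5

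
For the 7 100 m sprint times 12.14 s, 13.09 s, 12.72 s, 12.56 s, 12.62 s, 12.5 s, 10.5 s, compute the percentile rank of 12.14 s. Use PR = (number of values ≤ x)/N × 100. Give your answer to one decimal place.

28.6

N = 7.
Strictly below 12.14: 1. Equal to 12.14: 1.
PR = 2/7 × 100 = 28.6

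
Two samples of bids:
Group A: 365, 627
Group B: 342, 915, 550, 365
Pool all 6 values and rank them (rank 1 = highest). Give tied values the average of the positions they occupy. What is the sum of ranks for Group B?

14.5

Sorted (descending): 915, 627, 550, 365, 365, 342
The 2 values of 365 occupy positions 4–5 → average rank (4+5)/2 = 4.5.
Group B values → pooled ranks: 342→6, 915→1, 550→3, 365→4.5
Rank sum = 6 + 1 + 3 + 4.5 = 14.5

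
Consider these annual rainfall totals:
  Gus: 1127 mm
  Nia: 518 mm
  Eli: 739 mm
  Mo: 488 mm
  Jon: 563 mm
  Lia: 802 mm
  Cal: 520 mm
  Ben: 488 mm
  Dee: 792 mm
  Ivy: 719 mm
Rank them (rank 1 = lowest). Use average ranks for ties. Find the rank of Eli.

7

Sorted (ascending): 488, 488, 518, 520, 563, 719, 739, 792, 802, 1127
The 2 values of 488 occupy positions 1–2 → average rank (1+2)/2 = 1.5.
Eli has value 739 mm → rank 7.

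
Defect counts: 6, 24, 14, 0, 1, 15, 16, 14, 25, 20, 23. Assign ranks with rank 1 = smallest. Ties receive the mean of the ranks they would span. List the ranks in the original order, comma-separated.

3, 10, 4.5, 1, 2, 6, 7, 4.5, 11, 8, 9

Sorted (ascending): 0, 1, 6, 14, 14, 15, 16, 20, 23, 24, 25
The 2 values of 14 occupy positions 4–5 → average rank (4+5)/2 = 4.5.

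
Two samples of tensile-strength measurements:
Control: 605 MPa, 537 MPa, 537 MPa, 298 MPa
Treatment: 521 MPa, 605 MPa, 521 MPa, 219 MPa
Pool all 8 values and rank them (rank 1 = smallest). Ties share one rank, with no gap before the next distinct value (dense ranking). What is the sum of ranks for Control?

15

Sorted (ascending): 219, 298, 521, 521, 537, 537, 605, 605
The 2 values of 521 share dense rank 3.
The 2 values of 537 share dense rank 4.
The 2 values of 605 share dense rank 5.
Remaining distinct values take the next consecutive integers.
Control values → pooled ranks: 605→5, 537→4, 537→4, 298→2
Rank sum = 5 + 4 + 4 + 2 = 15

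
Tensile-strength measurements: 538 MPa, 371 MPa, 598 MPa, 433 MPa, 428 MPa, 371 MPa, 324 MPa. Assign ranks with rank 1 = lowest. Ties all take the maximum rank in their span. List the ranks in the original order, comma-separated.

6, 3, 7, 5, 4, 3, 1

Sorted (ascending): 324, 371, 371, 428, 433, 538, 598
The 2 values of 371 occupy positions 2–3 → each gets rank 3.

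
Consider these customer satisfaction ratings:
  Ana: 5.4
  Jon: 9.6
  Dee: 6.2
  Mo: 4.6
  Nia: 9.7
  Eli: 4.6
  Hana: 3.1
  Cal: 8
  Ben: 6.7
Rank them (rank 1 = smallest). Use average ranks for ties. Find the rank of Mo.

Sorted (ascending): 3.1, 4.6, 4.6, 5.4, 6.2, 6.7, 8, 9.6, 9.7
The 2 values of 4.6 occupy positions 2–3 → average rank (2+3)/2 = 2.5.
Mo has value 4.6 → rank 2.5.

2.5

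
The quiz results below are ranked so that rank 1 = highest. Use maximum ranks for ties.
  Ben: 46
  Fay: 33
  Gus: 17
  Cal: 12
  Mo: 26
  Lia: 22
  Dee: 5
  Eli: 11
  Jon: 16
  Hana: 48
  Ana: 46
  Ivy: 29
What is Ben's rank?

Sorted (descending): 48, 46, 46, 33, 29, 26, 22, 17, 16, 12, 11, 5
The 2 values of 46 occupy positions 2–3 → each gets rank 3.
Ben has value 46 → rank 3.

3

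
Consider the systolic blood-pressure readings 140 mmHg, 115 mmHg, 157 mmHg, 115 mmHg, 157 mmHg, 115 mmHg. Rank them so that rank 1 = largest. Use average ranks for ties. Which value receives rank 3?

140

Sorted (descending): 157, 157, 140, 115, 115, 115
The 2 values of 157 occupy positions 1–2 → average rank (1+2)/2 = 1.5.
The 3 values of 115 occupy positions 4–6 → average rank 5.
Rank 3 → value 140.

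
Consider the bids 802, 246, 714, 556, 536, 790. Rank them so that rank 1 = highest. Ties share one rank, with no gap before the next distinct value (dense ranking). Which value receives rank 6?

Sorted (descending): 802, 790, 714, 556, 536, 246
No ties — each value takes its position as its rank.
Rank 6 → value 246.

246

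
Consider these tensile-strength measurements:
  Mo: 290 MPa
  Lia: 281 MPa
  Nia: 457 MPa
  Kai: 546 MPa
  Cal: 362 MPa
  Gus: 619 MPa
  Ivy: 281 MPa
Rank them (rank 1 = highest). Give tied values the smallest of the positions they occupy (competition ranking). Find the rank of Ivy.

Sorted (descending): 619, 546, 457, 362, 290, 281, 281
The 2 values of 281 occupy positions 6–7 → each gets rank 6.
Ivy has value 281 MPa → rank 6.

6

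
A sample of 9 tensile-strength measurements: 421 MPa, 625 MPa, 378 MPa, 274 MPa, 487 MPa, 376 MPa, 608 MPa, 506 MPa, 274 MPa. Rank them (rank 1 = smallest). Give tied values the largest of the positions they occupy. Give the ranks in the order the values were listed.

5, 9, 4, 2, 6, 3, 8, 7, 2

Sorted (ascending): 274, 274, 376, 378, 421, 487, 506, 608, 625
The 2 values of 274 occupy positions 1–2 → each gets rank 2.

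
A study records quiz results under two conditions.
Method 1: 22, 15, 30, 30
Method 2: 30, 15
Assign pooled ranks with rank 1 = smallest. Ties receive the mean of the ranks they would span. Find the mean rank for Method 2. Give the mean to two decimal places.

3.25

Sorted (ascending): 15, 15, 22, 30, 30, 30
The 2 values of 15 occupy positions 1–2 → average rank (1+2)/2 = 1.5.
The 3 values of 30 occupy positions 4–6 → average rank 5.
Method 2 values → pooled ranks: 30→5, 15→1.5
Mean rank = (5 + 1.5) / 2 = 3.25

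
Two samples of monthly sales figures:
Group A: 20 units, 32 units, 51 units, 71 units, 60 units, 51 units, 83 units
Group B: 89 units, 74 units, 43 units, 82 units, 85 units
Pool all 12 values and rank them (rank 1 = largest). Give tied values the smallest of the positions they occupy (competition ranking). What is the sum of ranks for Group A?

Sorted (descending): 89, 85, 83, 82, 74, 71, 60, 51, 51, 43, 32, 20
The 2 values of 51 occupy positions 8–9 → each gets rank 8.
Group A values → pooled ranks: 20→12, 32→11, 51→8, 71→6, 60→7, 51→8, 83→3
Rank sum = 12 + 11 + 8 + 6 + 7 + 8 + 3 = 55

55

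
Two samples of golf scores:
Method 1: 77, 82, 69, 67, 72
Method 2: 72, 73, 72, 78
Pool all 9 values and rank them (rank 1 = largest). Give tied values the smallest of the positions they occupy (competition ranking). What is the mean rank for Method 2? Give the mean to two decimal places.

4.00

Sorted (descending): 82, 78, 77, 73, 72, 72, 72, 69, 67
The 3 values of 72 occupy positions 5–7 → each gets rank 5.
Method 2 values → pooled ranks: 72→5, 73→4, 72→5, 78→2
Mean rank = (5 + 4 + 5 + 2) / 4 = 4.00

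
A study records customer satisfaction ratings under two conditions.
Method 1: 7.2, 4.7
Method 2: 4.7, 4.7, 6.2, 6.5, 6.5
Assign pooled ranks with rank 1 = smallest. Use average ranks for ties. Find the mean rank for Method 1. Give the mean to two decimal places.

Sorted (ascending): 4.7, 4.7, 4.7, 6.2, 6.5, 6.5, 7.2
The 3 values of 4.7 occupy positions 1–3 → average rank 2.
The 2 values of 6.5 occupy positions 5–6 → average rank (5+6)/2 = 5.5.
Method 1 values → pooled ranks: 7.2→7, 4.7→2
Mean rank = (7 + 2) / 2 = 4.50

4.50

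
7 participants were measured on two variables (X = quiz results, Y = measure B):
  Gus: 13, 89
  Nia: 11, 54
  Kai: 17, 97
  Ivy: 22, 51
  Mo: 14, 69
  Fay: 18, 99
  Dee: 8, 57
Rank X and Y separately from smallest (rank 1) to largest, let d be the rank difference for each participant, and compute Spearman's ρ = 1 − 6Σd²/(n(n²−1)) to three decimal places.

Ranks of variable 1: 3, 2, 5, 7, 4, 6, 1
Ranks of variable 2: 5, 2, 6, 1, 4, 7, 3
d = r₁ − r₂: -2, 0, -1, 6, 0, -1, -2
d²: 4, 0, 1, 36, 0, 1, 4; Σd² = 46
ρ = 1 − 6·46/(7·48) = 1 − 276/336 = 0.179

0.179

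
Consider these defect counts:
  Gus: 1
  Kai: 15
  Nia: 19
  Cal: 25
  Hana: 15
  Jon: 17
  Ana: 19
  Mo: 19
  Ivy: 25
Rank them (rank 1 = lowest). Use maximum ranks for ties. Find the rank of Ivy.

Sorted (ascending): 1, 15, 15, 17, 19, 19, 19, 25, 25
The 2 values of 15 occupy positions 2–3 → each gets rank 3.
The 3 values of 19 occupy positions 5–7 → each gets rank 7.
The 2 values of 25 occupy positions 8–9 → each gets rank 9.
Ivy has value 25 → rank 9.

9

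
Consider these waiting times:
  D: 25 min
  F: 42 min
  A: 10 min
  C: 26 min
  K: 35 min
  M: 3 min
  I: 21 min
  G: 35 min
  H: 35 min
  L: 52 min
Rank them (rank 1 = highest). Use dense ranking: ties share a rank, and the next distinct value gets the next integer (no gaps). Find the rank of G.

3

Sorted (descending): 52, 42, 35, 35, 35, 26, 25, 21, 10, 3
The 3 values of 35 share dense rank 3.
Remaining distinct values take the next consecutive integers.
G has value 35 min → rank 3.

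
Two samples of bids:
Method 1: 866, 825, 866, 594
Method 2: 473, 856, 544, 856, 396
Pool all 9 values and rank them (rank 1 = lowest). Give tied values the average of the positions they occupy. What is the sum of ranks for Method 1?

26

Sorted (ascending): 396, 473, 544, 594, 825, 856, 856, 866, 866
The 2 values of 856 occupy positions 6–7 → average rank (6+7)/2 = 6.5.
The 2 values of 866 occupy positions 8–9 → average rank (8+9)/2 = 8.5.
Method 1 values → pooled ranks: 866→8.5, 825→5, 866→8.5, 594→4
Rank sum = 8.5 + 5 + 8.5 + 4 = 26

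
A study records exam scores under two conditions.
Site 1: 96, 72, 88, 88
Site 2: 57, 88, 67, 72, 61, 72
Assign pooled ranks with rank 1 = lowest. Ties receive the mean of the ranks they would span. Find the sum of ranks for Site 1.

31

Sorted (ascending): 57, 61, 67, 72, 72, 72, 88, 88, 88, 96
The 3 values of 72 occupy positions 4–6 → average rank 5.
The 3 values of 88 occupy positions 7–9 → average rank 8.
Site 1 values → pooled ranks: 96→10, 72→5, 88→8, 88→8
Rank sum = 10 + 5 + 8 + 8 = 31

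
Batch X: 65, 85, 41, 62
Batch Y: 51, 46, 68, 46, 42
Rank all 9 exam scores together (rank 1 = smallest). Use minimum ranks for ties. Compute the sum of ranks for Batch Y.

21

Sorted (ascending): 41, 42, 46, 46, 51, 62, 65, 68, 85
The 2 values of 46 occupy positions 3–4 → each gets rank 3.
Batch Y values → pooled ranks: 51→5, 46→3, 68→8, 46→3, 42→2
Rank sum = 5 + 3 + 8 + 3 + 2 = 21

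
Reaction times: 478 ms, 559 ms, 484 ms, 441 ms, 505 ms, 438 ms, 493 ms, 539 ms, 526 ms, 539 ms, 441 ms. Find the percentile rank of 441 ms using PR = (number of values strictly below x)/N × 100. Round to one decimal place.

N = 11.
Strictly below 441: 1. Equal to 441: 2.
PR = 1/11 × 100 = 9.1

9.1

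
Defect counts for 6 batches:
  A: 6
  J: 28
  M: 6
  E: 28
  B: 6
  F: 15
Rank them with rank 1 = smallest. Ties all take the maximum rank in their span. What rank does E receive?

Sorted (ascending): 6, 6, 6, 15, 28, 28
The 3 values of 6 occupy positions 1–3 → each gets rank 3.
The 2 values of 28 occupy positions 5–6 → each gets rank 6.
E has value 28 → rank 6.

6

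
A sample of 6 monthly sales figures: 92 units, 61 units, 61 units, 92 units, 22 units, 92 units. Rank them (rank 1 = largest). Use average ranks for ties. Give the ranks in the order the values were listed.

2, 4.5, 4.5, 2, 6, 2

Sorted (descending): 92, 92, 92, 61, 61, 22
The 3 values of 92 occupy positions 1–3 → average rank 2.
The 2 values of 61 occupy positions 4–5 → average rank (4+5)/2 = 4.5.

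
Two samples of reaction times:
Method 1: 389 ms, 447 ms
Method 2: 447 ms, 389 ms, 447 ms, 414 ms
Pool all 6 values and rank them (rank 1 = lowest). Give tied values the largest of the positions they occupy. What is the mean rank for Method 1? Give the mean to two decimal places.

Sorted (ascending): 389, 389, 414, 447, 447, 447
The 2 values of 389 occupy positions 1–2 → each gets rank 2.
The 3 values of 447 occupy positions 4–6 → each gets rank 6.
Method 1 values → pooled ranks: 389→2, 447→6
Mean rank = (2 + 6) / 2 = 4.00

4.00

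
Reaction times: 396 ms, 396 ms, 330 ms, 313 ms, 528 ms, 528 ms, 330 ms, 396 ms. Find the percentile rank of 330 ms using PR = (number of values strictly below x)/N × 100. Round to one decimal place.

N = 8.
Strictly below 330: 1. Equal to 330: 2.
PR = 1/8 × 100 = 12.5

12.5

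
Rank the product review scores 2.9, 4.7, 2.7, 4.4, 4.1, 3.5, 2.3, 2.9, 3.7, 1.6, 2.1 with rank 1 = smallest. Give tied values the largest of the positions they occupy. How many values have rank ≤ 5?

4

Sorted (ascending): 1.6, 2.1, 2.3, 2.7, 2.9, 2.9, 3.5, 3.7, 4.1, 4.4, 4.7
The 2 values of 2.9 occupy positions 5–6 → each gets rank 6.
Ranks ≤ 5: {1, 2, 3, 4} → 4 values.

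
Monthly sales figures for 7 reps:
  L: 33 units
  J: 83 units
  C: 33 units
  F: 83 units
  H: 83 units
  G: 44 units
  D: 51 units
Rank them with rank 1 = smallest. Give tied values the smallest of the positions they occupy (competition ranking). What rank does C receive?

Sorted (ascending): 33, 33, 44, 51, 83, 83, 83
The 2 values of 33 occupy positions 1–2 → each gets rank 1.
The 3 values of 83 occupy positions 5–7 → each gets rank 5.
C has value 33 units → rank 1.

1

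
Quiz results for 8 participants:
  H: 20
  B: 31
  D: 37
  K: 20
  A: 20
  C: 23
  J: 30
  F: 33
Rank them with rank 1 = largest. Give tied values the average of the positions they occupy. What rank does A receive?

7

Sorted (descending): 37, 33, 31, 30, 23, 20, 20, 20
The 3 values of 20 occupy positions 6–8 → average rank 7.
A has value 20 → rank 7.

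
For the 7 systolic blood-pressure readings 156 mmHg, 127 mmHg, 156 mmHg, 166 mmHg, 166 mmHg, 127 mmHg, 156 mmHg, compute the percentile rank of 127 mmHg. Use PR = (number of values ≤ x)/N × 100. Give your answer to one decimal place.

28.6

N = 7.
Strictly below 127: 0. Equal to 127: 2.
PR = 2/7 × 100 = 28.6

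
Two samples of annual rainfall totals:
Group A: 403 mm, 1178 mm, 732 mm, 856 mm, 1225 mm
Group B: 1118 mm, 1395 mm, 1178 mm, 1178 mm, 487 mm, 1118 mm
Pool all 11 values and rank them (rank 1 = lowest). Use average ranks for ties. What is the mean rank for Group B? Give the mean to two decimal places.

Sorted (ascending): 403, 487, 732, 856, 1118, 1118, 1178, 1178, 1178, 1225, 1395
The 2 values of 1118 occupy positions 5–6 → average rank (5+6)/2 = 5.5.
The 3 values of 1178 occupy positions 7–9 → average rank 8.
Group B values → pooled ranks: 1118→5.5, 1395→11, 1178→8, 1178→8, 487→2, 1118→5.5
Mean rank = (5.5 + 11 + 8 + 8 + 2 + 5.5) / 6 = 6.67

6.67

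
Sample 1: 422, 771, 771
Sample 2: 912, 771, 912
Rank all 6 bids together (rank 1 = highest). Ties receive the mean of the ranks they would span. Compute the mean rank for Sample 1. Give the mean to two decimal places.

Sorted (descending): 912, 912, 771, 771, 771, 422
The 2 values of 912 occupy positions 1–2 → average rank (1+2)/2 = 1.5.
The 3 values of 771 occupy positions 3–5 → average rank 4.
Sample 1 values → pooled ranks: 422→6, 771→4, 771→4
Mean rank = (6 + 4 + 4) / 3 = 4.67

4.67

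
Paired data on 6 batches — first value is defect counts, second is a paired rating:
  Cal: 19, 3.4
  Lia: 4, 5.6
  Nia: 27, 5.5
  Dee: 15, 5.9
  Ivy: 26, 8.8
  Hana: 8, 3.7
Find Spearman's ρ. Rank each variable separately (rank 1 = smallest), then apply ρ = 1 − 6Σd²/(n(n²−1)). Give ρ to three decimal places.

Ranks of variable 1: 4, 1, 6, 3, 5, 2
Ranks of variable 2: 1, 4, 3, 5, 6, 2
d = r₁ − r₂: 3, -3, 3, -2, -1, 0
d²: 9, 9, 9, 4, 1, 0; Σd² = 32
ρ = 1 − 6·32/(6·35) = 1 − 192/210 = 0.086

0.086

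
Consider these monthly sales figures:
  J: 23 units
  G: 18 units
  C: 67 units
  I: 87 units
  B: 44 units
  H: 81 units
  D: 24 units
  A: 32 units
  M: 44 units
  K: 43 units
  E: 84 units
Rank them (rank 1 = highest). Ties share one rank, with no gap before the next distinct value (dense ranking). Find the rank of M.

5

Sorted (descending): 87, 84, 81, 67, 44, 44, 43, 32, 24, 23, 18
The 2 values of 44 share dense rank 5.
Remaining distinct values take the next consecutive integers.
M has value 44 units → rank 5.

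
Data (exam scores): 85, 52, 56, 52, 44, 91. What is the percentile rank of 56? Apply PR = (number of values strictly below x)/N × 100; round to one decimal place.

50.0

N = 6.
Strictly below 56: 3. Equal to 56: 1.
PR = 3/6 × 100 = 50.0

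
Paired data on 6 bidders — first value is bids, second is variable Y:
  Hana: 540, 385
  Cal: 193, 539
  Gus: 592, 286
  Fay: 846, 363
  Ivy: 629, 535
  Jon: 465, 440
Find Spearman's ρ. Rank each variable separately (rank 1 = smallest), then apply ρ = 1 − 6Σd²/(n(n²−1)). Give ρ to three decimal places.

Ranks of variable 1: 3, 1, 4, 6, 5, 2
Ranks of variable 2: 3, 6, 1, 2, 5, 4
d = r₁ − r₂: 0, -5, 3, 4, 0, -2
d²: 0, 25, 9, 16, 0, 4; Σd² = 54
ρ = 1 − 6·54/(6·35) = 1 − 324/210 = -0.543

-0.543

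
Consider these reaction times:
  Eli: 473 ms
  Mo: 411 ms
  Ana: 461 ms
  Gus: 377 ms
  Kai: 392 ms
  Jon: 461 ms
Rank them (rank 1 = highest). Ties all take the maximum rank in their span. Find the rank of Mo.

Sorted (descending): 473, 461, 461, 411, 392, 377
The 2 values of 461 occupy positions 2–3 → each gets rank 3.
Mo has value 411 ms → rank 4.

4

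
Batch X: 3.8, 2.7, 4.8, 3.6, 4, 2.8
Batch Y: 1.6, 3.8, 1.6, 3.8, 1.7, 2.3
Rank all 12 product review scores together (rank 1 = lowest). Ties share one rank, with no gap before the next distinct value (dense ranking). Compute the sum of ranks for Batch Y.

21

Sorted (ascending): 1.6, 1.6, 1.7, 2.3, 2.7, 2.8, 3.6, 3.8, 3.8, 3.8, 4, 4.8
The 2 values of 1.6 share dense rank 1.
The 3 values of 3.8 share dense rank 7.
Remaining distinct values take the next consecutive integers.
Batch Y values → pooled ranks: 1.6→1, 3.8→7, 1.6→1, 3.8→7, 1.7→2, 2.3→3
Rank sum = 1 + 7 + 1 + 7 + 2 + 3 = 21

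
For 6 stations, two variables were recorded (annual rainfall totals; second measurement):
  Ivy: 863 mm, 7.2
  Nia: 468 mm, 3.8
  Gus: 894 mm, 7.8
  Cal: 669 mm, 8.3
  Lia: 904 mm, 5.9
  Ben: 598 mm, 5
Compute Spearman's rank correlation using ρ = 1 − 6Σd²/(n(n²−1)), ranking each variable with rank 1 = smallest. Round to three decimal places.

Ranks of variable 1: 4, 1, 5, 3, 6, 2
Ranks of variable 2: 4, 1, 5, 6, 3, 2
d = r₁ − r₂: 0, 0, 0, -3, 3, 0
d²: 0, 0, 0, 9, 9, 0; Σd² = 18
ρ = 1 − 6·18/(6·35) = 1 − 108/210 = 0.486

0.486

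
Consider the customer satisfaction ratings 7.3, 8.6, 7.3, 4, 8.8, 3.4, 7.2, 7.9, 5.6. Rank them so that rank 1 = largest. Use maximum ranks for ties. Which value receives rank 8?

4

Sorted (descending): 8.8, 8.6, 7.9, 7.3, 7.3, 7.2, 5.6, 4, 3.4
The 2 values of 7.3 occupy positions 4–5 → each gets rank 5.
Rank 8 → value 4.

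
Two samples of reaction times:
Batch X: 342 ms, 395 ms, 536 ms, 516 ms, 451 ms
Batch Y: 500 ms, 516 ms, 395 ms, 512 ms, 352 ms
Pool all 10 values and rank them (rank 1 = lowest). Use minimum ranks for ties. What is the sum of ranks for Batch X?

Sorted (ascending): 342, 352, 395, 395, 451, 500, 512, 516, 516, 536
The 2 values of 395 occupy positions 3–4 → each gets rank 3.
The 2 values of 516 occupy positions 8–9 → each gets rank 8.
Batch X values → pooled ranks: 342→1, 395→3, 536→10, 516→8, 451→5
Rank sum = 1 + 3 + 10 + 8 + 5 = 27

27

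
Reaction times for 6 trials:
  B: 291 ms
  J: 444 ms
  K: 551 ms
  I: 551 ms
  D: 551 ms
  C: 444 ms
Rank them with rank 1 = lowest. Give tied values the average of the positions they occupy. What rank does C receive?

2.5

Sorted (ascending): 291, 444, 444, 551, 551, 551
The 2 values of 444 occupy positions 2–3 → average rank (2+3)/2 = 2.5.
The 3 values of 551 occupy positions 4–6 → average rank 5.
C has value 444 ms → rank 2.5.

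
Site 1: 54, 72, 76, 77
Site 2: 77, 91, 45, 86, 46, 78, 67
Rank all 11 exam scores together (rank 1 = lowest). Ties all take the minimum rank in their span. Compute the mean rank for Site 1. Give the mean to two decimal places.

5.25

Sorted (ascending): 45, 46, 54, 67, 72, 76, 77, 77, 78, 86, 91
The 2 values of 77 occupy positions 7–8 → each gets rank 7.
Site 1 values → pooled ranks: 54→3, 72→5, 76→6, 77→7
Mean rank = (3 + 5 + 6 + 7) / 4 = 5.25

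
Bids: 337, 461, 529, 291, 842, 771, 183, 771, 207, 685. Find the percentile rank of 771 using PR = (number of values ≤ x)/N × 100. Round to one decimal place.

90.0

N = 10.
Strictly below 771: 7. Equal to 771: 2.
PR = 9/10 × 100 = 90.0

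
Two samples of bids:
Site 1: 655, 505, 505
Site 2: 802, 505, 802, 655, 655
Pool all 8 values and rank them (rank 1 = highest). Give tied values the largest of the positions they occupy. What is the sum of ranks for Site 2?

22

Sorted (descending): 802, 802, 655, 655, 655, 505, 505, 505
The 2 values of 802 occupy positions 1–2 → each gets rank 2.
The 3 values of 655 occupy positions 3–5 → each gets rank 5.
The 3 values of 505 occupy positions 6–8 → each gets rank 8.
Site 2 values → pooled ranks: 802→2, 505→8, 802→2, 655→5, 655→5
Rank sum = 2 + 8 + 2 + 5 + 5 = 22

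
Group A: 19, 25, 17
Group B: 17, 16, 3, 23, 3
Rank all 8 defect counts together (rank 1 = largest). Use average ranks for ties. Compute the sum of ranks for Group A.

8.5

Sorted (descending): 25, 23, 19, 17, 17, 16, 3, 3
The 2 values of 17 occupy positions 4–5 → average rank (4+5)/2 = 4.5.
The 2 values of 3 occupy positions 7–8 → average rank (7+8)/2 = 7.5.
Group A values → pooled ranks: 19→3, 25→1, 17→4.5
Rank sum = 3 + 1 + 4.5 = 8.5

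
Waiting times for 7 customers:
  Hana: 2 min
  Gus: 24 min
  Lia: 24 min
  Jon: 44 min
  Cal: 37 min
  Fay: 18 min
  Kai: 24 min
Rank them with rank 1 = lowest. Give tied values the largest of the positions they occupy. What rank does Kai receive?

5

Sorted (ascending): 2, 18, 24, 24, 24, 37, 44
The 3 values of 24 occupy positions 3–5 → each gets rank 5.
Kai has value 24 min → rank 5.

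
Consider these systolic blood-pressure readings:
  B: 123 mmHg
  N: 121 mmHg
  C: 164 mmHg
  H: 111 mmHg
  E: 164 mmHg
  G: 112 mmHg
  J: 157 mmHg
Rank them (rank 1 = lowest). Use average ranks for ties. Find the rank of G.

2

Sorted (ascending): 111, 112, 121, 123, 157, 164, 164
The 2 values of 164 occupy positions 6–7 → average rank (6+7)/2 = 6.5.
G has value 112 mmHg → rank 2.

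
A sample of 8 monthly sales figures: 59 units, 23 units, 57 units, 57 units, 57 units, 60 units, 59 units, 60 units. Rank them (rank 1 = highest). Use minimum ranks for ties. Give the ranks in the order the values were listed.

3, 8, 5, 5, 5, 1, 3, 1

Sorted (descending): 60, 60, 59, 59, 57, 57, 57, 23
The 2 values of 60 occupy positions 1–2 → each gets rank 1.
The 2 values of 59 occupy positions 3–4 → each gets rank 3.
The 3 values of 57 occupy positions 5–7 → each gets rank 5.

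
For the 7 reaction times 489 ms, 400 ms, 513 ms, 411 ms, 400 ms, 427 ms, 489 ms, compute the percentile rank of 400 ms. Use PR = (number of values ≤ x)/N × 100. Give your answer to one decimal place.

N = 7.
Strictly below 400: 0. Equal to 400: 2.
PR = 2/7 × 100 = 28.6

28.6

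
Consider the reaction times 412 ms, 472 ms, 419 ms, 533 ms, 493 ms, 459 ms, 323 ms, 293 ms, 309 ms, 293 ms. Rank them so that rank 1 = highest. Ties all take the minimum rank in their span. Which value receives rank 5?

419

Sorted (descending): 533, 493, 472, 459, 419, 412, 323, 309, 293, 293
The 2 values of 293 occupy positions 9–10 → each gets rank 9.
Rank 5 → value 419.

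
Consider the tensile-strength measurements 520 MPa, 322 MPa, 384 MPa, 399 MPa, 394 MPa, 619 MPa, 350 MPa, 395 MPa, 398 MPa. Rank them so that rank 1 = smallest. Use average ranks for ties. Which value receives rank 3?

Sorted (ascending): 322, 350, 384, 394, 395, 398, 399, 520, 619
No ties — each value takes its position as its rank.
Rank 3 → value 384.

384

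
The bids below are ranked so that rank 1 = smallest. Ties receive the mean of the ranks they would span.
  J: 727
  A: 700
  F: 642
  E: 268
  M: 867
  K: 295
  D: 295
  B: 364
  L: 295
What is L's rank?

3

Sorted (ascending): 268, 295, 295, 295, 364, 642, 700, 727, 867
The 3 values of 295 occupy positions 2–4 → average rank 3.
L has value 295 → rank 3.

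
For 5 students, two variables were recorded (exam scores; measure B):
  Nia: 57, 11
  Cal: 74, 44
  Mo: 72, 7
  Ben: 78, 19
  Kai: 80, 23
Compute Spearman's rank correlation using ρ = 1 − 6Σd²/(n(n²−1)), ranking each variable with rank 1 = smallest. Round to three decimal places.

Ranks of variable 1: 1, 3, 2, 4, 5
Ranks of variable 2: 2, 5, 1, 3, 4
d = r₁ − r₂: -1, -2, 1, 1, 1
d²: 1, 4, 1, 1, 1; Σd² = 8
ρ = 1 − 6·8/(5·24) = 1 − 48/120 = 0.600

0.600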